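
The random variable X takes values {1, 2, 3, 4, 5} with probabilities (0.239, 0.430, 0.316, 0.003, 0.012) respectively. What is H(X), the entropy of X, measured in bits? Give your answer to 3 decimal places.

H(X) = −Σ p·log₂ p.
  −(0.239)·log₂(0.239) = 0.4935
  −(0.430)·log₂(0.430) = 0.5236
  −(0.316)·log₂(0.316) = 0.5252
  −(0.003)·log₂(0.003) = 0.0251
  −(0.012)·log₂(0.012) = 0.0766
Sum: 0.4935 + 0.5236 + 0.5252 + 0.0251 + 0.0766 = 1.644 bits.

1.644 bits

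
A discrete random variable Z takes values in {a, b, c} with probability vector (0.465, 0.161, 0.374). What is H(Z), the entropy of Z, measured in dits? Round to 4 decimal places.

0.4421 dits

H(Z) = −Σ p·log₁₀ p.
  −(0.465)·log₁₀(0.465) = 0.15463
  −(0.161)·log₁₀(0.161) = 0.12770
  −(0.374)·log₁₀(0.374) = 0.15975
Sum: 0.15463 + 0.12770 + 0.15975 = 0.4421 dits.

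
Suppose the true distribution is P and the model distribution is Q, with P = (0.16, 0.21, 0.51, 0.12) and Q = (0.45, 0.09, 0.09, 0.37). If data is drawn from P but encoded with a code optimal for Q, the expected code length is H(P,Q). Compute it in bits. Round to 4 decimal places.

H(P,Q) = −Σ p·log₂ q.
  −0.16·log₂(0.45) = 0.18432
  −0.21·log₂(0.09) = 0.72953
  −0.51·log₂(0.09) = 1.77170
  −0.12·log₂(0.37) = 0.17213
H(P,Q) = 2.8577 bits.

2.8577 bits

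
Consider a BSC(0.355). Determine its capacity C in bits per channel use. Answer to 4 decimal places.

Binary symmetric channel: C = 1 − h₂(ε) where h₂ is the binary entropy function.
h₂(0.355) = −0.355·log₂0.355 − 0.645·log₂0.645 = 0.9385.
C = 1 − 0.9385 = 0.0615 bits per channel use.

0.0615 bits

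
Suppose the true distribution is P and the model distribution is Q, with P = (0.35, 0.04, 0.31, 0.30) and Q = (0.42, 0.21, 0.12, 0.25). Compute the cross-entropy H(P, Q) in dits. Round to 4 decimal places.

H(P,Q) = −Σ p·log₁₀ q.
  −0.35·log₁₀(0.42) = 0.13186
  −0.04·log₁₀(0.21) = 0.02711
  −0.31·log₁₀(0.12) = 0.28545
  −0.30·log₁₀(0.25) = 0.18062
H(P,Q) = 0.6250 dits.

0.6250 dits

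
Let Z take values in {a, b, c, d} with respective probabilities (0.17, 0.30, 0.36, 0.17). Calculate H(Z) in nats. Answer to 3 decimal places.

1.331 nats

H(Z) = −Σ p·ln p.
  −(0.17)·ln(0.17) = 0.3012
  −(0.30)·ln(0.30) = 0.3612
  −(0.36)·ln(0.36) = 0.3678
  −(0.17)·ln(0.17) = 0.3012
Sum: 0.3012 + 0.3612 + 0.3678 + 0.3012 = 1.331 nats.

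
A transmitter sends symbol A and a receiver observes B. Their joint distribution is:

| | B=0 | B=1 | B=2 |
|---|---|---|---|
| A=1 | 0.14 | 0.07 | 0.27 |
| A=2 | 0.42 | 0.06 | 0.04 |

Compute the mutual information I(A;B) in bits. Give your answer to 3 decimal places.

Marginals: p(A) = (0.4800, 0.5200), p(B) = (0.5600, 0.1300, 0.3100).
I(A;B) = H(A) + H(B) − H(A,B).
H(A) = 0.9988, H(B) = 1.3749, H(A,B) = 2.1306.
I(A;B) = 0.9988 + 1.3749 − 2.1306 = 0.243 bits.

0.243 bits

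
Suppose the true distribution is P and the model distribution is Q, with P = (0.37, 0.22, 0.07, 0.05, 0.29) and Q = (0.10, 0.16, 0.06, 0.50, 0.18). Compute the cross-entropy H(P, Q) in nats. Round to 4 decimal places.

H(P,Q) = −Σ p·ln q.
  −0.37·ln(0.10) = 0.85196
  −0.22·ln(0.16) = 0.40317
  −0.07·ln(0.06) = 0.19694
  −0.05·ln(0.50) = 0.03466
  −0.29·ln(0.18) = 0.49729
H(P,Q) = 1.9840 nats.

1.9840 nats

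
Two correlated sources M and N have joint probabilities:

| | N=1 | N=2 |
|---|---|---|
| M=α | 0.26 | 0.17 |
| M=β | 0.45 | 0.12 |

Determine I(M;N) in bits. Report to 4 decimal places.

Marginals: p(M) = (0.4300, 0.5700), p(N) = (0.7100, 0.2900).
I(M;N) = Σ p(x,y)·log₂[p(x,y)/(p(x)p(y))].
  (α,1): 0.26·log₂(0.8516) = -0.06025
  (α,2): 0.17·log₂(1.3633) = 0.07600
  (β,1): 0.45·log₂(1.1119) = 0.06888
  (β,2): 0.12·log₂(0.7260) = -0.05545
Sum = 0.0292 bits.

0.0292 bits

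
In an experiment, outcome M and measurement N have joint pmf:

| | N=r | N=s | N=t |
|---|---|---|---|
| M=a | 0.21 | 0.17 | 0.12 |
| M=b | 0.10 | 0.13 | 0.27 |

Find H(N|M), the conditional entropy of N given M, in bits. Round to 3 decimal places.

1.499 bits

Marginals: p(M) = (0.5000, 0.5000), p(N) = (0.3100, 0.3000, 0.3900).
H(N|M) = Σ p(M) · H(N|M=·).
  M=a: p=0.5000, H(N|M=a) = 1.5490
  M=b: p=0.5000, H(N|M=b) = 1.4497
Weighted sum = 1.499 bits.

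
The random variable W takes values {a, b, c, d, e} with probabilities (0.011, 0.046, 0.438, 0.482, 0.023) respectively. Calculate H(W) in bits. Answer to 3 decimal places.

1.430 bits

H(W) = −Σ p·log₂ p.
  −(0.011)·log₂(0.011) = 0.0716
  −(0.046)·log₂(0.046) = 0.2043
  −(0.438)·log₂(0.438) = 0.5217
  −(0.482)·log₂(0.482) = 0.5075
  −(0.023)·log₂(0.023) = 0.1252
Sum: 0.0716 + 0.2043 + 0.5217 + 0.5075 + 0.1252 = 1.430 bits.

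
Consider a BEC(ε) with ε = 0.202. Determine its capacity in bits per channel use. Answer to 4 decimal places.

Binary erasure channel: capacity C = 1 − ε.
C = 1 − 0.202 = 0.7980 bits per channel use.

0.7980 bits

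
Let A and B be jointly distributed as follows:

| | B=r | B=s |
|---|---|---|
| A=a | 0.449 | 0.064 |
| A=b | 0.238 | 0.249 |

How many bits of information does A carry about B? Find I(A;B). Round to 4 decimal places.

Marginals: p(A) = (0.5130, 0.4870), p(B) = (0.6870, 0.3130).
I(A;B) = Σ p(x,y)·log₂[p(x,y)/(p(x)p(y))].
  (a,r): 0.449·log₂(1.2740) = 0.15687
  (a,s): 0.064·log₂(0.3986) = -0.08493
  (b,r): 0.238·log₂(0.7114) = -0.11694
  (b,s): 0.249·log₂(1.6335) = 0.17629
Sum = 0.1313 bits.

0.1313 bits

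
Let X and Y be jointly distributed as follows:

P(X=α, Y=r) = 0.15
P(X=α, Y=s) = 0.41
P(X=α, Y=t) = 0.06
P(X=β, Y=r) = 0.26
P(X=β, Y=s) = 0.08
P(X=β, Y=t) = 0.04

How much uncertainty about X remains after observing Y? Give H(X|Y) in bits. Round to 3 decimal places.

Marginals: p(X) = (0.6200, 0.3800), p(Y) = (0.4100, 0.4900, 0.1000).
H(X|Y) = Σ p(Y) · H(X|Y=·).
  Y=r: p=0.4100, H(X|Y=r) = 0.9474
  Y=s: p=0.4900, H(X|Y=s) = 0.6421
  Y=t: p=0.1000, H(X|Y=t) = 0.9710
Weighted sum = 0.800 bits.

0.800 bits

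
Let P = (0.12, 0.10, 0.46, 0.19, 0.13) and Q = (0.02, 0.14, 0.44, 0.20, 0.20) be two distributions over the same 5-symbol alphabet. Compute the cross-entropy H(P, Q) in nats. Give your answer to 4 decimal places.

1.5587 nats

H(P,Q) = −Σ p·ln q.
  −0.12·ln(0.02) = 0.46944
  −0.10·ln(0.14) = 0.19661
  −0.46·ln(0.44) = 0.37765
  −0.19·ln(0.20) = 0.30579
  −0.13·ln(0.20) = 0.20923
H(P,Q) = 1.5587 nats.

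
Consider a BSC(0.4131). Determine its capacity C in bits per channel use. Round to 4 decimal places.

0.0219 bits

Binary symmetric channel: C = 1 − h₂(ε) where h₂ is the binary entropy function.
h₂(0.4131) = −0.4131·log₂0.4131 − 0.5869·log₂0.5869 = 0.9781.
C = 1 − 0.9781 = 0.0219 bits per channel use.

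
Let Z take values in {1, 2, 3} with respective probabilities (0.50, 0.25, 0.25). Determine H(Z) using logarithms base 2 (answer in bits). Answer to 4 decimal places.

H(Z) = −Σ p·log₂ p.
  −(0.50)·log₂(0.50) = 0.50000
  −(0.25)·log₂(0.25) = 0.50000
  −(0.25)·log₂(0.25) = 0.50000
Sum: 0.50000 + 0.50000 + 0.50000 = 1.5000 bits.

1.5000 bits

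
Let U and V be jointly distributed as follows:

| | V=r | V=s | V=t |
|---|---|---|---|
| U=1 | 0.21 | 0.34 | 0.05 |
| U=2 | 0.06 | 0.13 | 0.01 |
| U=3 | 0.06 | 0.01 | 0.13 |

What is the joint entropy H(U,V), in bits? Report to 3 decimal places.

2.603 bits

H(U,V) = −Σ p(x,y)·log₂ p(x,y) over all 9 cells.
  cell (1,r): −0.21·log₂0.21 = 0.4728
  cell (1,s): −0.34·log₂0.34 = 0.5292
  cell (1,t): −0.05·log₂0.05 = 0.2161
  cell (2,r): −0.06·log₂0.06 = 0.2435
  cell (2,s): −0.13·log₂0.13 = 0.3826
  cell (2,t): −0.01·log₂0.01 = 0.0664
  cell (3,r): −0.06·log₂0.06 = 0.2435
  cell (3,s): −0.01·log₂0.01 = 0.0664
  cell (3,t): −0.13·log₂0.13 = 0.3826
Sum = 2.603 bits.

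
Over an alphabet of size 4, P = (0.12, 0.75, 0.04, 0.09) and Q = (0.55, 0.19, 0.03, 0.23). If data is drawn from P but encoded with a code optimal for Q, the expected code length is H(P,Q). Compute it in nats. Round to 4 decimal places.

H(P,Q) = −Σ p·ln q.
  −0.12·ln(0.55) = 0.07174
  −0.75·ln(0.19) = 1.24555
  −0.04·ln(0.03) = 0.14026
  −0.09·ln(0.23) = 0.13227
H(P,Q) = 1.5898 nats.

1.5898 nats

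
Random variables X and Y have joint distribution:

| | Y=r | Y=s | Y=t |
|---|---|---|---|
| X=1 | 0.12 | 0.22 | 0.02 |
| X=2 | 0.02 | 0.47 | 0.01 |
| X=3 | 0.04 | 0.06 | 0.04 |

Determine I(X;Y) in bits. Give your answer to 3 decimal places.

0.186 bits

Marginals: p(X) = (0.3600, 0.5000, 0.1400), p(Y) = (0.1800, 0.7500, 0.0700).
I(X;Y) = Σ p(x,y)·log₂[p(x,y)/(p(x)p(y))].
  (1,r): 0.12·log₂(1.8519) = 0.1067
  (1,s): 0.22·log₂(0.8148) = -0.0650
  (1,t): 0.02·log₂(0.7937) = -0.0067
  (2,r): 0.02·log₂(0.2222) = -0.0434
  (2,s): 0.47·log₂(1.2533) = 0.1531
  (2,t): 0.01·log₂(0.2857) = -0.0181
  (3,r): 0.04·log₂(1.5873) = 0.0267
  (3,s): 0.06·log₂(0.5714) = -0.0484
  (3,t): 0.04·log₂(4.0816) = 0.0812
Sum = 0.186 bits.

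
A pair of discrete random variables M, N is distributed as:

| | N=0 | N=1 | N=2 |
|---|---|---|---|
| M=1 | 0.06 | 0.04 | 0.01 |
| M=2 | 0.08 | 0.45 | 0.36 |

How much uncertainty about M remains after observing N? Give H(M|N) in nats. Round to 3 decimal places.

0.280 nats

Marginals: p(M) = (0.1100, 0.8900), p(N) = (0.1400, 0.4900, 0.3700).
H(M|N) = Σ p(N) · H(M|N=·).
  N=0: p=0.1400, H(M|N=0) = 0.6829
  N=1: p=0.4900, H(M|N=1) = 0.2827
  N=2: p=0.3700, H(M|N=2) = 0.1243
Weighted sum = 0.280 nats.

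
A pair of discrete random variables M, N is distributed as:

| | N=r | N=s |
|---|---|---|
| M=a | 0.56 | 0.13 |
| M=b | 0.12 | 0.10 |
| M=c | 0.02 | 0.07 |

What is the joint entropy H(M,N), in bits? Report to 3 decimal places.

H(M,N) = −Σ p(x,y)·log₂ p(x,y) over all 6 cells.
  cell (a,r): −0.56·log₂0.56 = 0.4684
  cell (a,s): −0.13·log₂0.13 = 0.3826
  cell (b,r): −0.12·log₂0.12 = 0.3671
  cell (b,s): −0.10·log₂0.10 = 0.3322
  cell (c,r): −0.02·log₂0.02 = 0.1129
  cell (c,s): −0.07·log₂0.07 = 0.2686
Sum = 1.932 bits.

1.932 bits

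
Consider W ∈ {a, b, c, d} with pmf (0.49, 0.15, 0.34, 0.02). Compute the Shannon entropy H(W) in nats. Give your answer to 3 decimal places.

H(W) = −Σ p·ln p.
  −(0.49)·ln(0.49) = 0.3495
  −(0.15)·ln(0.15) = 0.2846
  −(0.34)·ln(0.34) = 0.3668
  −(0.02)·ln(0.02) = 0.0782
Sum: 0.3495 + 0.2846 + 0.3668 + 0.0782 = 1.079 nats.

1.079 nats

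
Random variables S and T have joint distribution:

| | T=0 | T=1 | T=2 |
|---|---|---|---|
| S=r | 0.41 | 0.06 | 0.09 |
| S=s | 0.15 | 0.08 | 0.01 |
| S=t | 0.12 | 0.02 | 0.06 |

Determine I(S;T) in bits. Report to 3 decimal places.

0.076 bits

Marginals: p(S) = (0.5600, 0.2400, 0.2000), p(T) = (0.6800, 0.1600, 0.1600).
I(S;T) = Σ p(x,y)·log₂[p(x,y)/(p(x)p(y))].
  (r,0): 0.41·log₂(1.0767) = 0.0437
  (r,1): 0.06·log₂(0.6696) = -0.0347
  (r,2): 0.09·log₂(1.0045) = 0.0006
  (s,0): 0.15·log₂(0.9191) = -0.0183
  (s,1): 0.08·log₂(2.0833) = 0.0847
  (s,2): 0.01·log₂(0.2604) = -0.0194
  (t,0): 0.12·log₂(0.8824) = -0.0217
  (t,1): 0.02·log₂(0.6250) = -0.0136
  (t,2): 0.06·log₂(1.8750) = 0.0544
Sum = 0.076 bits.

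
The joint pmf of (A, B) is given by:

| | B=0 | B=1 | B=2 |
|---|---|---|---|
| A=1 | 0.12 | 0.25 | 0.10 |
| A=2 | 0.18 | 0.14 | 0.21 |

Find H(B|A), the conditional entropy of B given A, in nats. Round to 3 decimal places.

Marginals: p(A) = (0.4700, 0.5300), p(B) = (0.3000, 0.3900, 0.3100).
H(B|A) = Σ p(A) · H(B|A=·).
  A=1: p=0.4700, H(B|A=1) = 1.0136
  A=2: p=0.5300, H(B|A=2) = 1.0852
Weighted sum = 1.052 nats.

1.052 nats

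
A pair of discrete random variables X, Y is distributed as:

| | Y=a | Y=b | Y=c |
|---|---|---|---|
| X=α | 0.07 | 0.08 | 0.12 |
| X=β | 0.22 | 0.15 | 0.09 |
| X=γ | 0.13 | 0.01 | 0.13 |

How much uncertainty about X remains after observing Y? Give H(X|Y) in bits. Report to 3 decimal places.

1.414 bits

Chain rule: H(X|Y) = H(X,Y) − H(Y).
Marginals: p(X) = (0.2700, 0.4600, 0.2700), p(Y) = (0.4200, 0.2400, 0.3400).
H(X,Y) = 2.9626 bits; H(Y) = 1.5490 bits.
H(X|Y) = 2.9626 − 1.5490 = 1.414 bits.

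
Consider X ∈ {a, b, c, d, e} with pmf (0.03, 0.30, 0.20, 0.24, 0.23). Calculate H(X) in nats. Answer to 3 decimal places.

1.469 nats

H(X) = −Σ p·ln p.
  −(0.03)·ln(0.03) = 0.1052
  −(0.30)·ln(0.30) = 0.3612
  −(0.20)·ln(0.20) = 0.3219
  −(0.24)·ln(0.24) = 0.3425
  −(0.23)·ln(0.23) = 0.3380
Sum: 0.1052 + 0.3612 + 0.3219 + 0.3425 + 0.3380 = 1.469 nats.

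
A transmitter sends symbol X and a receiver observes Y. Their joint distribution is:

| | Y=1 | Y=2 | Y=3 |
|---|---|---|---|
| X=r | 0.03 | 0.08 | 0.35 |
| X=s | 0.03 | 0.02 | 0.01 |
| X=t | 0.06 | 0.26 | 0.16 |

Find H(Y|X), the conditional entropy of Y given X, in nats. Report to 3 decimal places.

Chain rule: H(Y|X) = H(X,Y) − H(X).
Marginals: p(X) = (0.4600, 0.0600, 0.4800), p(Y) = (0.1200, 0.3600, 0.5200).
H(X,Y) = 1.7164 nats; H(X) = 0.8783 nats.
H(Y|X) = 1.7164 − 0.8783 = 0.838 nats.

0.838 nats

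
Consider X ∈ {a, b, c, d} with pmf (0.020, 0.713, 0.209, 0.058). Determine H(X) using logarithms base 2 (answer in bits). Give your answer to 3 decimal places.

H(X) = −Σ p·log₂ p.
  −(0.020)·log₂(0.020) = 0.1129
  −(0.713)·log₂(0.713) = 0.3480
  −(0.209)·log₂(0.209) = 0.4720
  −(0.058)·log₂(0.058) = 0.2383
Sum: 0.1129 + 0.3480 + 0.4720 + 0.2383 = 1.171 bits.

1.171 bits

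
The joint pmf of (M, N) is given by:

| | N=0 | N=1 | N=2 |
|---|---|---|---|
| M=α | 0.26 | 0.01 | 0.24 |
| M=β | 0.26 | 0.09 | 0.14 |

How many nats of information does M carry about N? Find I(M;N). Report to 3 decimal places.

Marginals: p(M) = (0.5100, 0.4900), p(N) = (0.5200, 0.1000, 0.3800).
I(M;N) = Σ p(x,y)·ln[p(x,y)/(p(x)p(y))].
  (α,0): 0.26·ln(0.9804) = -0.0051
  (α,1): 0.01·ln(0.1961) = -0.0163
  (α,2): 0.24·ln(1.2384) = 0.0513
  (β,0): 0.26·ln(1.0204) = 0.0053
  (β,1): 0.09·ln(1.8367) = 0.0547
  (β,2): 0.14·ln(0.7519) = -0.0399
Sum = 0.050 nats.

0.050 nats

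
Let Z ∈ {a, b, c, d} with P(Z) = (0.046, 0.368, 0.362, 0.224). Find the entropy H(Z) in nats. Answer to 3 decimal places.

H(Z) = −Σ p·ln p.
  −(0.046)·ln(0.046) = 0.1416
  −(0.368)·ln(0.368) = 0.3679
  −(0.362)·ln(0.362) = 0.3678
  −(0.224)·ln(0.224) = 0.3351
Sum: 0.1416 + 0.3679 + 0.3678 + 0.3351 = 1.212 nats.

1.212 nats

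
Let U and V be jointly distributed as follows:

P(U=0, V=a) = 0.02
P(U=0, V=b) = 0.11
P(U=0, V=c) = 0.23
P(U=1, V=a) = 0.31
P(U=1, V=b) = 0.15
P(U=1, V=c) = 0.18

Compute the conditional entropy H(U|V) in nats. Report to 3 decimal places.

0.534 nats

Marginals: p(U) = (0.3600, 0.6400), p(V) = (0.3300, 0.2600, 0.4100).
H(U|V) = Σ p(V) · H(U|V=·).
  V=a: p=0.3300, H(U|V=a) = 0.2286
  V=b: p=0.2600, H(U|V=b) = 0.6813
  V=c: p=0.4100, H(U|V=c) = 0.6857
Weighted sum = 0.534 nats.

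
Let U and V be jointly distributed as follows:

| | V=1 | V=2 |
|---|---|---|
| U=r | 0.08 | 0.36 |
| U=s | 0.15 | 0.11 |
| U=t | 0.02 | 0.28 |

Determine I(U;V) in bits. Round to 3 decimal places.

0.149 bits

Marginals: p(U) = (0.4400, 0.2600, 0.3000), p(V) = (0.2500, 0.7500).
I(U;V) = Σ p(x,y)·log₂[p(x,y)/(p(x)p(y))].
  (r,1): 0.08·log₂(0.7273) = -0.0368
  (r,2): 0.36·log₂(1.0909) = 0.0452
  (s,1): 0.15·log₂(2.3077) = 0.1810
  (s,2): 0.11·log₂(0.5641) = -0.0909
  (t,1): 0.02·log₂(0.2667) = -0.0381
  (t,2): 0.28·log₂(1.2444) = 0.0883
Sum = 0.149 bits.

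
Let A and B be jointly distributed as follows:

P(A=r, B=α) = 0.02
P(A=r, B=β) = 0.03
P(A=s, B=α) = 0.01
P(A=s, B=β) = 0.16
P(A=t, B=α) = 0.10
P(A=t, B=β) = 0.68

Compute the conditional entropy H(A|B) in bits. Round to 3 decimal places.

0.907 bits

Chain rule: H(A|B) = H(A,B) − H(B).
Marginals: p(A) = (0.0500, 0.1700, 0.7800), p(B) = (0.1300, 0.8700).
H(A,B) = 1.4646 bits; H(B) = 0.5574 bits.
H(A|B) = 1.4646 − 0.5574 = 0.907 bits.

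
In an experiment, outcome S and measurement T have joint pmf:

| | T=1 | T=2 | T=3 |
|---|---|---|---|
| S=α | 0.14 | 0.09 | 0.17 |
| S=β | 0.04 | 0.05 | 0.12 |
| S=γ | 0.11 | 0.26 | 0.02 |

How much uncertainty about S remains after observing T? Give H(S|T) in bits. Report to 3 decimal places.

Marginals: p(S) = (0.4000, 0.2100, 0.3900), p(T) = (0.2900, 0.4000, 0.3100).
H(S|T) = Σ p(T) · H(S|T=·).
  T=1: p=0.2900, H(S|T=1) = 1.4319
  T=2: p=0.4000, H(S|T=2) = 1.2632
  T=3: p=0.3100, H(S|T=3) = 1.2604
Weighted sum = 1.311 bits.

1.311 bits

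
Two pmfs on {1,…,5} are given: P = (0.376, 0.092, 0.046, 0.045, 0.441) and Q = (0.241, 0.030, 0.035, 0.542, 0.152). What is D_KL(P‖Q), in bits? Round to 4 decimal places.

0.9243 bits

D(P‖Q) = Σ p·log₂(p/q).
  0.376·log₂(0.376/0.241) = 0.24128
  0.092·log₂(0.092/0.030) = 0.14873
  0.046·log₂(0.046/0.035) = 0.01814
  0.045·log₂(0.045/0.542) = -0.16156
  0.441·log₂(0.441/0.152) = 0.67769
D(P‖Q) = 0.9243 bits.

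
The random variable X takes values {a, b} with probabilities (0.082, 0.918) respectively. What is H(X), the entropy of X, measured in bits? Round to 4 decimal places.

0.4092 bits

H(X) = −Σ p·log₂ p.
  −(0.082)·log₂(0.082) = 0.29588
  −(0.918)·log₂(0.918) = 0.11331
Sum: 0.29588 + 0.11331 = 0.4092 bits.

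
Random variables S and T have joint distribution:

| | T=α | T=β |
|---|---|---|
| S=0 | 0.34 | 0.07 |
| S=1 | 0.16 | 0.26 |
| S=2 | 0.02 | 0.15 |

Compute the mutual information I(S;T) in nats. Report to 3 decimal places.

0.164 nats

Marginals: p(S) = (0.4100, 0.4200, 0.1700), p(T) = (0.5200, 0.4800).
I(S;T) = Σ p(x,y)·ln[p(x,y)/(p(x)p(y))].
  (0,α): 0.34·ln(1.5947) = 0.1587
  (0,β): 0.07·ln(0.3557) = -0.0724
  (1,α): 0.16·ln(0.7326) = -0.0498
  (1,β): 0.26·ln(1.2897) = 0.0661
  (2,α): 0.02·ln(0.2262) = -0.0297
  (2,β): 0.15·ln(1.8382) = 0.0913
Sum = 0.164 nats.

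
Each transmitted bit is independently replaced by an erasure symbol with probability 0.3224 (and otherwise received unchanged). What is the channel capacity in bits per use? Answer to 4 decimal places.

0.6776 bits

Binary erasure channel: capacity C = 1 − ε.
C = 1 − 0.3224 = 0.6776 bits per channel use.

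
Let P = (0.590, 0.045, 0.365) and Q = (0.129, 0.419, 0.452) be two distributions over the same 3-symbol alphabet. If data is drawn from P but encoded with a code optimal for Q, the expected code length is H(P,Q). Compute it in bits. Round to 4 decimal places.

H(P,Q) = −Σ p·log₂ q.
  −0.590·log₂(0.129) = 1.74319
  −0.045·log₂(0.419) = 0.05647
  −0.365·log₂(0.452) = 0.41815
H(P,Q) = 2.2178 bits.

2.2178 bits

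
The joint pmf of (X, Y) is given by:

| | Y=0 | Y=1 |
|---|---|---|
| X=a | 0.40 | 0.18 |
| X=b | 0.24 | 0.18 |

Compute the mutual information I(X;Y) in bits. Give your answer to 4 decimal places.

Marginals: p(X) = (0.5800, 0.4200), p(Y) = (0.6400, 0.3600).
I(X;Y) = Σ p(x,y)·log₂[p(x,y)/(p(x)p(y))].
  (a,0): 0.40·log₂(1.0776) = 0.04312
  (a,1): 0.18·log₂(0.8621) = -0.03854
  (b,0): 0.24·log₂(0.8929) = -0.03924
  (b,1): 0.18·log₂(1.1905) = 0.04528
Sum = 0.0106 bits.

0.0106 bits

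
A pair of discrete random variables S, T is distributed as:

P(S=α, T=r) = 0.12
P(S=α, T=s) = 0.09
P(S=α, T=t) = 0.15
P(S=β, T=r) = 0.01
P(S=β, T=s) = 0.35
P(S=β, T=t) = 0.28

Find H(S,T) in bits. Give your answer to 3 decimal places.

H(S,T) = −Σ p(x,y)·log₂ p(x,y) over all 6 cells.
  cell (α,r): −0.12·log₂0.12 = 0.3671
  cell (α,s): −0.09·log₂0.09 = 0.3127
  cell (α,t): −0.15·log₂0.15 = 0.4105
  cell (β,r): −0.01·log₂0.01 = 0.0664
  cell (β,s): −0.35·log₂0.35 = 0.5301
  cell (β,t): −0.28·log₂0.28 = 0.5142
Sum = 2.201 bits.

2.201 bits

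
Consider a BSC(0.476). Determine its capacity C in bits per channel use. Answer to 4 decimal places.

0.0017 bits

Binary symmetric channel: C = 1 − h₂(ε) where h₂ is the binary entropy function.
h₂(0.476) = −0.476·log₂0.476 − 0.524·log₂0.524 = 0.9983.
C = 1 − 0.9983 = 0.0017 bits per channel use.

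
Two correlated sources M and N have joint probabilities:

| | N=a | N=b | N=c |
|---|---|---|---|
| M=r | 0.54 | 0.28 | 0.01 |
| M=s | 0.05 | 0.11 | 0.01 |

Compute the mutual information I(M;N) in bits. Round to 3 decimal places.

Marginals: p(M) = (0.8300, 0.1700), p(N) = (0.5900, 0.3900, 0.0200).
I(M;N) = H(M) + H(N) − H(M,N).
H(M) = 0.6577, H(N) = 1.0918, H(M,N) = 1.6935.
I(M;N) = 0.6577 + 1.0918 − 1.6935 = 0.056 bits.

0.056 bits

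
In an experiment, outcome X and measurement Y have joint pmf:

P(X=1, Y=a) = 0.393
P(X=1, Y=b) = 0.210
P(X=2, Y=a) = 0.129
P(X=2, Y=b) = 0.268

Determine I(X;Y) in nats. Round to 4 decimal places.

Marginals: p(X) = (0.6030, 0.3970), p(Y) = (0.5220, 0.4780).
I(X;Y) = Σ p(x,y)·ln[p(x,y)/(p(x)p(y))].
  (1,a): 0.393·ln(1.2485) = 0.08724
  (1,b): 0.210·ln(0.7286) = -0.06650
  (2,a): 0.129·ln(0.6225) = -0.06115
  (2,b): 0.268·ln(1.4123) = 0.09251
Sum = 0.0521 nats.

0.0521 nats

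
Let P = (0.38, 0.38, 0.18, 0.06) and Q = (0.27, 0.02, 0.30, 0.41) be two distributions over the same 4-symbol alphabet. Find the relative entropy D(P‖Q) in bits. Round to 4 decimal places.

1.5026 bits

D(P‖Q) = Σ p·log₂(p/q).
  0.38·log₂(0.38/0.27) = 0.18736
  0.38·log₂(0.38/0.02) = 1.61421
  0.18·log₂(0.18/0.30) = -0.13265
  0.06·log₂(0.06/0.41) = -0.16636
D(P‖Q) = 1.5026 bits.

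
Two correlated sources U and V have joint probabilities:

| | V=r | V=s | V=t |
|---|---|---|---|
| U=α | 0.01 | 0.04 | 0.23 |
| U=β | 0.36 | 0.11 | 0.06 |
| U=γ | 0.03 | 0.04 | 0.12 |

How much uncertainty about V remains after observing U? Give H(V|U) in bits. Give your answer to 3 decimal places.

1.114 bits

Chain rule: H(V|U) = H(U,V) − H(U).
Marginals: p(U) = (0.2800, 0.5300, 0.1900), p(V) = (0.4000, 0.1900, 0.4100).
H(U,V) = 2.5689 bits; H(U) = 1.4549 bits.
H(V|U) = 2.5689 − 1.4549 = 1.114 bits.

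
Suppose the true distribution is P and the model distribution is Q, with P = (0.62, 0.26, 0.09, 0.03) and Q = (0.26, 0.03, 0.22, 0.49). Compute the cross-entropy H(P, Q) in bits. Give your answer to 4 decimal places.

2.7477 bits

H(P,Q) = −Σ p·log₂ q.
  −0.62·log₂(0.26) = 1.20492
  −0.26·log₂(0.03) = 1.31531
  −0.09·log₂(0.22) = 0.19660
  −0.03·log₂(0.49) = 0.03087
H(P,Q) = 2.7477 bits.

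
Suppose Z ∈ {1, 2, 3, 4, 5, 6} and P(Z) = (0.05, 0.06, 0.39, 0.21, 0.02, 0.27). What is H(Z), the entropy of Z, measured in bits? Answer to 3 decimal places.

2.085 bits

H(Z) = −Σ p·log₂ p.
  −(0.05)·log₂(0.05) = 0.2161
  −(0.06)·log₂(0.06) = 0.2435
  −(0.39)·log₂(0.39) = 0.5298
  −(0.21)·log₂(0.21) = 0.4728
  −(0.02)·log₂(0.02) = 0.1129
  −(0.27)·log₂(0.27) = 0.5100
Sum: 0.2161 + 0.2435 + 0.5298 + 0.4728 + 0.1129 + 0.5100 = 2.085 bits.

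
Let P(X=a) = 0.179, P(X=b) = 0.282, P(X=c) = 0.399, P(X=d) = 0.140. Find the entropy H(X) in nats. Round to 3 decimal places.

H(X) = −Σ p·ln p.
  −(0.179)·ln(0.179) = 0.3079
  −(0.282)·ln(0.282) = 0.3570
  −(0.399)·ln(0.399) = 0.3666
  −(0.140)·ln(0.140) = 0.2753
Sum: 0.3079 + 0.3570 + 0.3666 + 0.2753 = 1.307 nats.

1.307 nats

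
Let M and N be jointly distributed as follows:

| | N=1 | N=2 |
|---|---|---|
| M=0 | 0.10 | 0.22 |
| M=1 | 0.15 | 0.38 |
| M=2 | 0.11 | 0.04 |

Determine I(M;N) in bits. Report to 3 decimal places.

0.075 bits

Marginals: p(M) = (0.3200, 0.5300, 0.1500), p(N) = (0.3600, 0.6400).
I(M;N) = Σ p(x,y)·log₂[p(x,y)/(p(x)p(y))].
  (0,1): 0.10·log₂(0.8681) = -0.0204
  (0,2): 0.22·log₂(1.0742) = 0.0227
  (1,1): 0.15·log₂(0.7862) = -0.0521
  (1,2): 0.38·log₂(1.1203) = 0.0623
  (2,1): 0.11·log₂(2.0370) = 0.1129
  (2,2): 0.04·log₂(0.4167) = -0.0505
Sum = 0.075 bits.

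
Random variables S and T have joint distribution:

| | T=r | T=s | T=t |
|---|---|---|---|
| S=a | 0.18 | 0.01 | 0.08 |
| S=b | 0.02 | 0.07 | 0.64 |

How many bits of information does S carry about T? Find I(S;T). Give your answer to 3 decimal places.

Marginals: p(S) = (0.2700, 0.7300), p(T) = (0.2000, 0.0800, 0.7200).
I(S;T) = H(S) + H(T) − H(S,T).
H(S) = 0.8415, H(T) = 1.0971, H(S,T) = 1.5968.
I(S;T) = 0.8415 + 1.0971 − 1.5968 = 0.342 bits.

0.342 bits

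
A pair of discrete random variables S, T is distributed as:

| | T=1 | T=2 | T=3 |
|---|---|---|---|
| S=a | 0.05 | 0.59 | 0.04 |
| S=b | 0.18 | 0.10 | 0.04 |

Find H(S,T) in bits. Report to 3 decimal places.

H(S,T) = −Σ p(x,y)·log₂ p(x,y) over all 6 cells.
  cell (a,1): −0.05·log₂0.05 = 0.2161
  cell (a,2): −0.59·log₂0.59 = 0.4491
  cell (a,3): −0.04·log₂0.04 = 0.1858
  cell (b,1): −0.18·log₂0.18 = 0.4453
  cell (b,2): −0.10·log₂0.10 = 0.3322
  cell (b,3): −0.04·log₂0.04 = 0.1858
Sum = 1.814 bits.

1.814 bits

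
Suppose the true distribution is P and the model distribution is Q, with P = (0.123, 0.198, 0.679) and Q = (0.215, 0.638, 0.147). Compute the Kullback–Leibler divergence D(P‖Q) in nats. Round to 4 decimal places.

0.7386 nats

D(P‖Q) = Σ p·ln(p/q).
  0.123·ln(0.123/0.215) = -0.06869
  0.198·ln(0.198/0.638) = -0.23167
  0.679·ln(0.679/0.147) = 1.03900
D(P‖Q) = 0.7386 nats.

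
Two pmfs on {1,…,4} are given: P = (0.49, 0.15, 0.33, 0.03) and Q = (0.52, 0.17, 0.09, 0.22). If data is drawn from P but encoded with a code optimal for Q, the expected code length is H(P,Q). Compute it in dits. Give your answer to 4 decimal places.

0.6194 dits

H(P,Q) = −Σ p·log₁₀ q.
  −0.49·log₁₀(0.52) = 0.13916
  −0.15·log₁₀(0.17) = 0.11543
  −0.33·log₁₀(0.09) = 0.34510
  −0.03·log₁₀(0.22) = 0.01973
H(P,Q) = 0.6194 dits.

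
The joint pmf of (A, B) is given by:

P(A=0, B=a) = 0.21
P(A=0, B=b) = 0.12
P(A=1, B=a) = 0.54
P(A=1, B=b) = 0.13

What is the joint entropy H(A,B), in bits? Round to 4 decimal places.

1.7026 bits

H(A,B) = −Σ p(x,y)·log₂ p(x,y) over all 4 cells.
  cell (0,a): −0.21·log₂0.21 = 0.47282
  cell (0,b): −0.12·log₂0.12 = 0.36707
  cell (1,a): −0.54·log₂0.54 = 0.48004
  cell (1,b): −0.13·log₂0.13 = 0.38264
Sum = 1.7026 bits.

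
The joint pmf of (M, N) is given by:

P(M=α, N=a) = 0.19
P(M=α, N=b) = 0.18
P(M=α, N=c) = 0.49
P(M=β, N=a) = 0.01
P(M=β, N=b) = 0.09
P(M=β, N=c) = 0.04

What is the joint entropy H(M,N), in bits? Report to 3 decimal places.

1.970 bits

H(M,N) = −Σ p(x,y)·log₂ p(x,y) over all 6 cells.
  cell (α,a): −0.19·log₂0.19 = 0.4552
  cell (α,b): −0.18·log₂0.18 = 0.4453
  cell (α,c): −0.49·log₂0.49 = 0.5043
  cell (β,a): −0.01·log₂0.01 = 0.0664
  cell (β,b): −0.09·log₂0.09 = 0.3127
  cell (β,c): −0.04·log₂0.04 = 0.1858
Sum = 1.970 bits.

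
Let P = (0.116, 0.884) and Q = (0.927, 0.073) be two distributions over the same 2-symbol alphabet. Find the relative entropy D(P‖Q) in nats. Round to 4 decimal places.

1.9636 nats

D(P‖Q) = Σ p·ln(p/q).
  0.116·ln(0.116/0.927) = -0.24109
  0.884·ln(0.884/0.073) = 2.20469
D(P‖Q) = 1.9636 nats.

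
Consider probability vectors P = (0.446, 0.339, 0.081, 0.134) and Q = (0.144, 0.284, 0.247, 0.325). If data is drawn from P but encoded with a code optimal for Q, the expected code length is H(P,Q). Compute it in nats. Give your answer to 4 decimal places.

H(P,Q) = −Σ p·ln q.
  −0.446·ln(0.144) = 0.86432
  −0.339·ln(0.284) = 0.42673
  −0.081·ln(0.247) = 0.11327
  −0.134·ln(0.325) = 0.15061
H(P,Q) = 1.5549 nats.

1.5549 nats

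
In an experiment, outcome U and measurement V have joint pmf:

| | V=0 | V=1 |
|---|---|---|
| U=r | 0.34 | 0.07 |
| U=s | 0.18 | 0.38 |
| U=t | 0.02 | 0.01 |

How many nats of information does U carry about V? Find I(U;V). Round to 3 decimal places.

0.132 nats

Marginals: p(U) = (0.4100, 0.5600, 0.0300), p(V) = (0.5400, 0.4600).
I(U;V) = H(U) + H(V) − H(U,V).
H(U) = 0.7955, H(V) = 0.6899, H(U,V) = 1.3536.
I(U;V) = 0.7955 + 0.6899 − 1.3536 = 0.132 nats.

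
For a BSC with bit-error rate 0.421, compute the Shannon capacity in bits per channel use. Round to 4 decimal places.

0.0181 bits

Binary symmetric channel: C = 1 − h₂(ε) where h₂ is the binary entropy function.
h₂(0.421) = −0.421·log₂0.421 − 0.579·log₂0.579 = 0.9819.
C = 1 − 0.9819 = 0.0181 bits per channel use.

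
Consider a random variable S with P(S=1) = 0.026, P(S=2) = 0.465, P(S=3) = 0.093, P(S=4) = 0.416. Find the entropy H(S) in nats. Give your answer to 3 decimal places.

1.037 nats

H(S) = −Σ p·ln p.
  −(0.026)·ln(0.026) = 0.0949
  −(0.465)·ln(0.465) = 0.3561
  −(0.093)·ln(0.093) = 0.2209
  −(0.416)·ln(0.416) = 0.3649
Sum: 0.0949 + 0.3561 + 0.2209 + 0.3649 = 1.037 nats.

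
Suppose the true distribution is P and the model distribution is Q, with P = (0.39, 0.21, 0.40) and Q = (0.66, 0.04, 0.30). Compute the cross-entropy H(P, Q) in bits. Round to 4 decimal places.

1.9038 bits

H(P,Q) = −Σ p·log₂ q.
  −0.39·log₂(0.66) = 0.23379
  −0.21·log₂(0.04) = 0.97521
  −0.40·log₂(0.30) = 0.69479
H(P,Q) = 1.9038 bits.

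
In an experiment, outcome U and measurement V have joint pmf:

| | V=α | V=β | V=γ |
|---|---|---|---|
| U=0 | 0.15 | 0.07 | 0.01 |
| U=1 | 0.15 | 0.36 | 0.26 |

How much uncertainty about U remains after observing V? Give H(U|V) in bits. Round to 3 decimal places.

0.637 bits

Marginals: p(U) = (0.2300, 0.7700), p(V) = (0.3000, 0.4300, 0.2700).
H(U|V) = Σ p(V) · H(U|V=·).
  V=α: p=0.3000, H(U|V=α) = 1.0000
  V=β: p=0.4300, H(U|V=β) = 0.6409
  V=γ: p=0.2700, H(U|V=γ) = 0.2285
Weighted sum = 0.637 bits.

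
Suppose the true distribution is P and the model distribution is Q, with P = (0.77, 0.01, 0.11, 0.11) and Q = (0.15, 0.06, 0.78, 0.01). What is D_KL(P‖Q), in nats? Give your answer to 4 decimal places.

1.2899 nats

D(P‖Q) = Σ p·ln(p/q).
  0.77·ln(0.77/0.15) = 1.25953
  0.01·ln(0.01/0.06) = -0.01792
  0.11·ln(0.11/0.78) = -0.21547
  0.11·ln(0.11/0.01) = 0.26377
D(P‖Q) = 1.2899 nats.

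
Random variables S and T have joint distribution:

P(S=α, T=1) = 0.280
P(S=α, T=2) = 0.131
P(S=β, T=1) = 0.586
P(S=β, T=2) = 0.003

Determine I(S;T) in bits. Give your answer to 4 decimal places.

Marginals: p(S) = (0.4110, 0.5890), p(T) = (0.8660, 0.1340).
I(S;T) = Σ p(x,y)·log₂[p(x,y)/(p(x)p(y))].
  (α,1): 0.280·log₂(0.7867) = -0.09692
  (α,2): 0.131·log₂(2.3786) = 0.16377
  (β,1): 0.586·log₂(1.1489) = 0.11731
  (β,2): 0.003·log₂(0.0380) = -0.01415
Sum = 0.1700 bits.

0.1700 bits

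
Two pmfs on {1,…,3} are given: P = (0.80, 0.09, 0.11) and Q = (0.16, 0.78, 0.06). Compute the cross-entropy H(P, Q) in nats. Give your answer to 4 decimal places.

1.7979 nats

H(P,Q) = −Σ p·ln q.
  −0.80·ln(0.16) = 1.46607
  −0.09·ln(0.78) = 0.02236
  −0.11·ln(0.06) = 0.30948
H(P,Q) = 1.7979 nats.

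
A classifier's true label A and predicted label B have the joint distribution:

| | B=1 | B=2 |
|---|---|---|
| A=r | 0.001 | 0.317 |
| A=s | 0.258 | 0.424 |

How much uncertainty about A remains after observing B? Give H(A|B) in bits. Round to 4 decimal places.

0.7393 bits

Chain rule: H(A|B) = H(A,B) − H(B).
Marginals: p(A) = (0.3180, 0.6820), p(B) = (0.2590, 0.7410).
H(A,B) = 1.5645 bits; H(B) = 0.8252 bits.
H(A|B) = 1.5645 − 0.8252 = 0.7393 bits.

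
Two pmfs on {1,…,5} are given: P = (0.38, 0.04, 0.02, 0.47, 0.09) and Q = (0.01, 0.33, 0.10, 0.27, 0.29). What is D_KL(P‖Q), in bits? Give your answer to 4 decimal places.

2.0499 bits

D(P‖Q) = Σ p·log₂(p/q).
  0.38·log₂(0.38/0.01) = 1.99421
  0.04·log₂(0.04/0.33) = -0.12178
  0.02·log₂(0.02/0.10) = -0.04644
  0.47·log₂(0.47/0.27) = 0.37586
  0.09·log₂(0.09/0.29) = -0.15193
D(P‖Q) = 2.0499 bits.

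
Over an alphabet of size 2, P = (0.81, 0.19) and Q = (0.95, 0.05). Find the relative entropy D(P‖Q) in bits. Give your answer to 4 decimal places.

0.1796 bits

D(P‖Q) = Σ p·log₂(p/q).
  0.81·log₂(0.81/0.95) = -0.18630
  0.19·log₂(0.19/0.05) = 0.36594
D(P‖Q) = 0.1796 bits.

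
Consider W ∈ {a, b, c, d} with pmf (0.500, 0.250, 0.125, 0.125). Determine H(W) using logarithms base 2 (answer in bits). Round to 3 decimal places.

1.750 bits

H(W) = −Σ p·log₂ p.
  −(0.500)·log₂(0.500) = 0.5000
  −(0.250)·log₂(0.250) = 0.5000
  −(0.125)·log₂(0.125) = 0.3750
  −(0.125)·log₂(0.125) = 0.3750
Sum: 0.5000 + 0.5000 + 0.3750 + 0.3750 = 1.750 bits.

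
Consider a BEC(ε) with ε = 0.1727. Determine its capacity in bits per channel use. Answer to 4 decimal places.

0.8273 bits

Binary erasure channel: capacity C = 1 − ε.
C = 1 − 0.1727 = 0.8273 bits per channel use.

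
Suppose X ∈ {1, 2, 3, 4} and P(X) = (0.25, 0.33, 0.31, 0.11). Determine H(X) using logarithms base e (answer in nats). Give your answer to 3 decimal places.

1.318 nats

H(X) = −Σ p·ln p.
  −(0.25)·ln(0.25) = 0.3466
  −(0.33)·ln(0.33) = 0.3659
  −(0.31)·ln(0.31) = 0.3631
  −(0.11)·ln(0.11) = 0.2428
Sum: 0.3466 + 0.3659 + 0.3631 + 0.2428 = 1.318 nats.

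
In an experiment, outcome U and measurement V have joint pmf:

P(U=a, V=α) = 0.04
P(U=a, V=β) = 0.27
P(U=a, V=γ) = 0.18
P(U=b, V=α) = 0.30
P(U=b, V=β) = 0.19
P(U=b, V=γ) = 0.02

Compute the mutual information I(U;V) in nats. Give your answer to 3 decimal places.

0.193 nats

Marginals: p(U) = (0.4900, 0.5100), p(V) = (0.3400, 0.4600, 0.2000).
I(U;V) = H(U) + H(V) − H(U,V).
H(U) = 0.6929, H(V) = 1.0459, H(U,V) = 1.5459.
I(U;V) = 0.6929 + 1.0459 − 1.5459 = 0.193 nats.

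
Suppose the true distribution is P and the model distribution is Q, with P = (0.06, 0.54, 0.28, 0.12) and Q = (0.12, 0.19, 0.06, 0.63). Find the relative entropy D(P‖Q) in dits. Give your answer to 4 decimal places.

0.3278 dits

D(P‖Q) = Σ p·log₁₀(p/q).
  0.06·log₁₀(0.06/0.12) = -0.01806
  0.54·log₁₀(0.54/0.19) = 0.24497
  0.28·log₁₀(0.28/0.06) = 0.18732
  0.12·log₁₀(0.12/0.63) = -0.08642
D(P‖Q) = 0.3278 dits.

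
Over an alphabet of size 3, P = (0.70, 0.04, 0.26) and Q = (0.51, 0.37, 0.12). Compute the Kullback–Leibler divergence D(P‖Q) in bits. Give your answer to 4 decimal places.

D(P‖Q) = Σ p·log₂(p/q).
  0.70·log₂(0.70/0.51) = 0.31980
  0.04·log₂(0.04/0.37) = -0.12838
  0.26·log₂(0.26/0.12) = 0.29002
D(P‖Q) = 0.4814 bits.

0.4814 bits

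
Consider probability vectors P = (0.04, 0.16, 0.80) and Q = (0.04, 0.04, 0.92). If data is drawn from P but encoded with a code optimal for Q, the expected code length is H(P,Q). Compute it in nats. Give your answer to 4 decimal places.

H(P,Q) = −Σ p·ln q.
  −0.04·ln(0.04) = 0.12876
  −0.16·ln(0.04) = 0.51502
  −0.80·ln(0.92) = 0.06671
H(P,Q) = 0.7105 nats.

0.7105 nats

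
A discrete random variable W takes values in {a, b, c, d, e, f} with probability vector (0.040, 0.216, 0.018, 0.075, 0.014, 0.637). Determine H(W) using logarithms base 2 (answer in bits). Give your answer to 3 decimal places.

1.549 bits

H(W) = −Σ p·log₂ p.
  −(0.040)·log₂(0.040) = 0.1858
  −(0.216)·log₂(0.216) = 0.4776
  −(0.018)·log₂(0.018) = 0.1043
  −(0.075)·log₂(0.075) = 0.2803
  −(0.014)·log₂(0.014) = 0.0862
  −(0.637)·log₂(0.637) = 0.4145
Sum: 0.1858 + 0.4776 + 0.1043 + 0.2803 + 0.0862 + 0.4145 = 1.549 bits.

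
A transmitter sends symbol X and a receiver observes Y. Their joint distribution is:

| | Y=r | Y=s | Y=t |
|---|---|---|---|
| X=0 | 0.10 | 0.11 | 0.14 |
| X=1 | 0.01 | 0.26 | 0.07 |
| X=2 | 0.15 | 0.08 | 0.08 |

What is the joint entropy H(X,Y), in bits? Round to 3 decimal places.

2.913 bits

H(X,Y) = −Σ p(x,y)·log₂ p(x,y) over all 9 cells.
  cell (0,r): −0.10·log₂0.10 = 0.3322
  cell (0,s): −0.11·log₂0.11 = 0.3503
  cell (0,t): −0.14·log₂0.14 = 0.3971
  cell (1,r): −0.01·log₂0.01 = 0.0664
  cell (1,s): −0.26·log₂0.26 = 0.5053
  cell (1,t): −0.07·log₂0.07 = 0.2686
  cell (2,r): −0.15·log₂0.15 = 0.4105
  cell (2,s): −0.08·log₂0.08 = 0.2915
  cell (2,t): −0.08·log₂0.08 = 0.2915
Sum = 2.913 bits.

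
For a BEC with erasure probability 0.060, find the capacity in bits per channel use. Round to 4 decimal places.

0.9400 bits

Binary erasure channel: capacity C = 1 − ε.
C = 1 − 0.060 = 0.9400 bits per channel use.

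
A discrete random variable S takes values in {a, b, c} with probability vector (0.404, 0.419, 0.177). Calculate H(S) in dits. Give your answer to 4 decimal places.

H(S) = −Σ p·log₁₀ p.
  −(0.404)·log₁₀(0.404) = 0.15902
  −(0.419)·log₁₀(0.419) = 0.15829
  −(0.177)·log₁₀(0.177) = 0.13311
Sum: 0.15902 + 0.15829 + 0.13311 = 0.4504 dits.

0.4504 dits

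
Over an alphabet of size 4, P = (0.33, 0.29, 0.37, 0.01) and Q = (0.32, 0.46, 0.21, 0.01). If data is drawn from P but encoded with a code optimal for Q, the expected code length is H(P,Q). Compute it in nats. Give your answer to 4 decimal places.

H(P,Q) = −Σ p·ln q.
  −0.33·ln(0.32) = 0.37601
  −0.29·ln(0.46) = 0.22519
  −0.37·ln(0.21) = 0.57744
  −0.01·ln(0.01) = 0.04605
H(P,Q) = 1.2247 nats.

1.2247 nats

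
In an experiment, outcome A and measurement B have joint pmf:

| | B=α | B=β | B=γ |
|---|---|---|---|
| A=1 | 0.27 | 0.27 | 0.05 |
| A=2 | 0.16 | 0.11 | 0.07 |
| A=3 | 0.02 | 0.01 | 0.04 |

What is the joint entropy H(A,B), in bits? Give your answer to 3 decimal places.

2.643 bits

H(A,B) = −Σ p(x,y)·log₂ p(x,y) over all 9 cells.
  cell (1,α): −0.27·log₂0.27 = 0.5100
  cell (1,β): −0.27·log₂0.27 = 0.5100
  cell (1,γ): −0.05·log₂0.05 = 0.2161
  cell (2,α): −0.16·log₂0.16 = 0.4230
  cell (2,β): −0.11·log₂0.11 = 0.3503
  cell (2,γ): −0.07·log₂0.07 = 0.2686
  cell (3,α): −0.02·log₂0.02 = 0.1129
  cell (3,β): −0.01·log₂0.01 = 0.0664
  cell (3,γ): −0.04·log₂0.04 = 0.1858
Sum = 2.643 bits.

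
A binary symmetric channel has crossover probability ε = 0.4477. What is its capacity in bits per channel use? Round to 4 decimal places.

0.0079 bits

Binary symmetric channel: C = 1 − h₂(ε) where h₂ is the binary entropy function.
h₂(0.4477) = −0.4477·log₂0.4477 − 0.5523·log₂0.5523 = 0.9921.
C = 1 − 0.9921 = 0.0079 bits per channel use.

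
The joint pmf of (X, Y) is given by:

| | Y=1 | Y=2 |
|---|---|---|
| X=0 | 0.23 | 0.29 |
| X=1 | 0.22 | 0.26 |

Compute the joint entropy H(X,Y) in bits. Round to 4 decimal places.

H(X,Y) = −Σ p(x,y)·log₂ p(x,y) over all 4 cells.
  cell (0,1): −0.23·log₂0.23 = 0.48767
  cell (0,2): −0.29·log₂0.29 = 0.51790
  cell (1,1): −0.22·log₂0.22 = 0.48057
  cell (1,2): −0.26·log₂0.26 = 0.50529
Sum = 1.9914 bits.

1.9914 bits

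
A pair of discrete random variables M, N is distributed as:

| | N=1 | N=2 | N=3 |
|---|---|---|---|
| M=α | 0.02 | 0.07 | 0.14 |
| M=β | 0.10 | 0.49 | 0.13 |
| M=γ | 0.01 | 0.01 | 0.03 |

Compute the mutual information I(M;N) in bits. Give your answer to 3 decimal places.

0.129 bits

Marginals: p(M) = (0.2300, 0.7200, 0.0500), p(N) = (0.1300, 0.5700, 0.3000).
I(M;N) = Σ p(x,y)·log₂[p(x,y)/(p(x)p(y))].
  (α,1): 0.02·log₂(0.6689) = -0.0116
  (α,2): 0.07·log₂(0.5339) = -0.0634
  (α,3): 0.14·log₂(2.0290) = 0.1429
  (β,1): 0.10·log₂(1.0684) = 0.0095
  (β,2): 0.49·log₂(1.1940) = 0.1253
  (β,3): 0.13·log₂(0.6019) = -0.0952
  (γ,1): 0.01·log₂(1.5385) = 0.0062
  (γ,2): 0.01·log₂(0.3509) = -0.0151
  (γ,3): 0.03·log₂(2.0000) = 0.0300
Sum = 0.129 bits.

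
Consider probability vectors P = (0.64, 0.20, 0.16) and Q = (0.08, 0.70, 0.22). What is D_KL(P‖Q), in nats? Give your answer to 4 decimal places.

1.0293 nats

D(P‖Q) = Σ p·ln(p/q).
  0.64·ln(0.64/0.08) = 1.33084
  0.20·ln(0.20/0.70) = -0.25055
  0.16·ln(0.16/0.22) = -0.05095
D(P‖Q) = 1.0293 nats.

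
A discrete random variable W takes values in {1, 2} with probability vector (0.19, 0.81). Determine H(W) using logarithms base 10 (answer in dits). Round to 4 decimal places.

0.2112 dits

H(W) = −Σ p·log₁₀ p.
  −(0.19)·log₁₀(0.19) = 0.13704
  −(0.81)·log₁₀(0.81) = 0.07413
Sum: 0.13704 + 0.07413 = 0.2112 dits.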